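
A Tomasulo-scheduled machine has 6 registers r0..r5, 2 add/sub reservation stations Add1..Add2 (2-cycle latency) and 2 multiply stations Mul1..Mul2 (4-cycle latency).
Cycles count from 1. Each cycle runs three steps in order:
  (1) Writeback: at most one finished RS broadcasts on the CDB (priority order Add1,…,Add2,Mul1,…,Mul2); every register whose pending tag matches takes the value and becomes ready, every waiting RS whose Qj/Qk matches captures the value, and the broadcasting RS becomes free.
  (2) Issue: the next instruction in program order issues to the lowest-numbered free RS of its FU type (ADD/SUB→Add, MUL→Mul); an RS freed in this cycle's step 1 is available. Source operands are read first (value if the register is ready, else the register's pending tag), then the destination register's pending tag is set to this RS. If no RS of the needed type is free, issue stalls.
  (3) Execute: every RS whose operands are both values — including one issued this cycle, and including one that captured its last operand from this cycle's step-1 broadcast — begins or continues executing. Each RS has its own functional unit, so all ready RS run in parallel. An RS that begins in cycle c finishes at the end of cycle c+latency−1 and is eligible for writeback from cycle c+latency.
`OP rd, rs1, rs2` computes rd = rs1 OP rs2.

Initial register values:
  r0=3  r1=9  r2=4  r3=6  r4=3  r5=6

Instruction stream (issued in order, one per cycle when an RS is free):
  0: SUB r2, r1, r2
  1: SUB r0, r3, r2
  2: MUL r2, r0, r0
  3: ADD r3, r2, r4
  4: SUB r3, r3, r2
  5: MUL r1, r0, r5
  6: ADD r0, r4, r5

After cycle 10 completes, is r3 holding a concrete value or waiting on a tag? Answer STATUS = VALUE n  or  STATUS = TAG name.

STATUS = TAG Add2

c1: issue SUB r2<-Add1 | r0:3,r1:9,r2:Add1,r3:6,r4:3,r5:6
c2: issue SUB r0<-Add2 | r0:Add2,r1:9,r2:Add1,r3:6,r4:3,r5:6
c3: CDB Add1=5; issue MUL r2<-Mul1 | r0:Add2,r1:9,r2:Mul1,r3:6,r4:3,r5:6
c4: issue ADD r3<-Add1 | r0:Add2,r1:9,r2:Mul1,r3:Add1,r4:3,r5:6
c5: CDB Add2=1; issue SUB r3<-Add2 | r0:1,r1:9,r2:Mul1,r3:Add2,r4:3,r5:6
c6: issue MUL r1<-Mul2 | r0:1,r1:Mul2,r2:Mul1,r3:Add2,r4:3,r5:6
c7: stall | r0:1,r1:Mul2,r2:Mul1,r3:Add2,r4:3,r5:6
c8: stall | r0:1,r1:Mul2,r2:Mul1,r3:Add2,r4:3,r5:6
c9: CDB Mul1=1; stall | r0:1,r1:Mul2,r2:1,r3:Add2,r4:3,r5:6
c10: CDB Mul2=6; stall | r0:1,r1:6,r2:1,r3:Add2,r4:3,r5:6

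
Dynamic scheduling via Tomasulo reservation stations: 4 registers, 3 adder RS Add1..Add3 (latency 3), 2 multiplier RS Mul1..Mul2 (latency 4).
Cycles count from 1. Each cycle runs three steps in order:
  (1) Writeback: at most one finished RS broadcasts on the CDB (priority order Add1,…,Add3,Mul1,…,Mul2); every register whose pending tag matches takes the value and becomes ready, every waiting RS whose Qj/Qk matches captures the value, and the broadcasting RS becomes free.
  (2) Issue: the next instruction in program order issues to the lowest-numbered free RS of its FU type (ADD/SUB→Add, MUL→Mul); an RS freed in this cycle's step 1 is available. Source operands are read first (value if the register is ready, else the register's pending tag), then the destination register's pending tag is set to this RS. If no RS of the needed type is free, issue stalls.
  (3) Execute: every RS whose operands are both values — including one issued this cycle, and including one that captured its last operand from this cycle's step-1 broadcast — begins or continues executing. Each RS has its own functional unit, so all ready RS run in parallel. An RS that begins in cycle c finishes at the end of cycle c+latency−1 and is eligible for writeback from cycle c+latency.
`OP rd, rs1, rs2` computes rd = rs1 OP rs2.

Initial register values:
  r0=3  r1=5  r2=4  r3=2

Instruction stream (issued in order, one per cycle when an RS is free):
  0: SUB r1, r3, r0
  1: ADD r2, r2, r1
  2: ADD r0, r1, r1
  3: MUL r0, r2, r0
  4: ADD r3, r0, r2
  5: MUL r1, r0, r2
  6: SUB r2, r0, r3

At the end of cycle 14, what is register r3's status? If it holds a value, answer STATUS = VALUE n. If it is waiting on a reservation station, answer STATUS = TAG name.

  c1: issue SUB r1<-Add1  regs: r0:3,r1:Add1,r2:4,r3:2
  c2: issue ADD r2<-Add2  regs: r0:3,r1:Add1,r2:Add2,r3:2
  c3: issue ADD r0<-Add3  regs: r0:Add3,r1:Add1,r2:Add2,r3:2
  c4: CDB Add1=-1; issue MUL r0<-Mul1  regs: r0:Mul1,r1:-1,r2:Add2,r3:2
  c5: issue ADD r3<-Add1  regs: r0:Mul1,r1:-1,r2:Add2,r3:Add1
  c6: issue MUL r1<-Mul2  regs: r0:Mul1,r1:Mul2,r2:Add2,r3:Add1
  c7: CDB Add2=3; issue SUB r2<-Add2  regs: r0:Mul1,r1:Mul2,r2:Add2,r3:Add1
  c8: CDB Add3=-2  regs: r0:Mul1,r1:Mul2,r2:Add2,r3:Add1
  c9: -  regs: r0:Mul1,r1:Mul2,r2:Add2,r3:Add1
  c10: -  regs: r0:Mul1,r1:Mul2,r2:Add2,r3:Add1
  c11: -  regs: r0:Mul1,r1:Mul2,r2:Add2,r3:Add1
  c12: CDB Mul1=-6  regs: r0:-6,r1:Mul2,r2:Add2,r3:Add1
  c13: -  regs: r0:-6,r1:Mul2,r2:Add2,r3:Add1
  c14: -  regs: r0:-6,r1:Mul2,r2:Add2,r3:Add1

STATUS = TAG Add1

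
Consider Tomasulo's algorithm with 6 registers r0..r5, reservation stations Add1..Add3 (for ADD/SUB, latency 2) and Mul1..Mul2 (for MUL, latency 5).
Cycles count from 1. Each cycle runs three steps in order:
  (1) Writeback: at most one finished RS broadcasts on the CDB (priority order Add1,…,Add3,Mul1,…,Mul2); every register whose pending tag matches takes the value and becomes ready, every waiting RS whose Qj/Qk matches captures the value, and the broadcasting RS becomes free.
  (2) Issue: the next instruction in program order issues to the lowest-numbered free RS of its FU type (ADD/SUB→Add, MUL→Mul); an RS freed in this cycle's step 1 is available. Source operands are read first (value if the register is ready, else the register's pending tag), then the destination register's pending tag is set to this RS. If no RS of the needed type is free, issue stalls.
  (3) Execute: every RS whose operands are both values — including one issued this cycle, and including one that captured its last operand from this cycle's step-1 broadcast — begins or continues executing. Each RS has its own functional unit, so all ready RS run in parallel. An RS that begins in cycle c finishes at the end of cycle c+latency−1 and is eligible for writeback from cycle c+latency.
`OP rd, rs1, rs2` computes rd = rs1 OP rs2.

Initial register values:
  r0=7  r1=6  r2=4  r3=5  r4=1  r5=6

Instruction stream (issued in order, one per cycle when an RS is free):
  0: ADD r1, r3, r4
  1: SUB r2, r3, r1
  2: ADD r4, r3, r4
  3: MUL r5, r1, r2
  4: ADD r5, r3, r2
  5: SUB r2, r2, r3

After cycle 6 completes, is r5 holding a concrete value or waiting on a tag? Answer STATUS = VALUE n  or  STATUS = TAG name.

  c1: issue ADD r1<-Add1  regs: r0:7,r1:Add1,r2:4,r3:5,r4:1,r5:6
  c2: issue SUB r2<-Add2  regs: r0:7,r1:Add1,r2:Add2,r3:5,r4:1,r5:6
  c3: CDB Add1=6; issue ADD r4<-Add1  regs: r0:7,r1:6,r2:Add2,r3:5,r4:Add1,r5:6
  c4: issue MUL r5<-Mul1  regs: r0:7,r1:6,r2:Add2,r3:5,r4:Add1,r5:Mul1
  c5: CDB Add1=6; issue ADD r5<-Add1  regs: r0:7,r1:6,r2:Add2,r3:5,r4:6,r5:Add1
  c6: CDB Add2=-1; issue SUB r2<-Add2  regs: r0:7,r1:6,r2:Add2,r3:5,r4:6,r5:Add1

STATUS = TAG Add1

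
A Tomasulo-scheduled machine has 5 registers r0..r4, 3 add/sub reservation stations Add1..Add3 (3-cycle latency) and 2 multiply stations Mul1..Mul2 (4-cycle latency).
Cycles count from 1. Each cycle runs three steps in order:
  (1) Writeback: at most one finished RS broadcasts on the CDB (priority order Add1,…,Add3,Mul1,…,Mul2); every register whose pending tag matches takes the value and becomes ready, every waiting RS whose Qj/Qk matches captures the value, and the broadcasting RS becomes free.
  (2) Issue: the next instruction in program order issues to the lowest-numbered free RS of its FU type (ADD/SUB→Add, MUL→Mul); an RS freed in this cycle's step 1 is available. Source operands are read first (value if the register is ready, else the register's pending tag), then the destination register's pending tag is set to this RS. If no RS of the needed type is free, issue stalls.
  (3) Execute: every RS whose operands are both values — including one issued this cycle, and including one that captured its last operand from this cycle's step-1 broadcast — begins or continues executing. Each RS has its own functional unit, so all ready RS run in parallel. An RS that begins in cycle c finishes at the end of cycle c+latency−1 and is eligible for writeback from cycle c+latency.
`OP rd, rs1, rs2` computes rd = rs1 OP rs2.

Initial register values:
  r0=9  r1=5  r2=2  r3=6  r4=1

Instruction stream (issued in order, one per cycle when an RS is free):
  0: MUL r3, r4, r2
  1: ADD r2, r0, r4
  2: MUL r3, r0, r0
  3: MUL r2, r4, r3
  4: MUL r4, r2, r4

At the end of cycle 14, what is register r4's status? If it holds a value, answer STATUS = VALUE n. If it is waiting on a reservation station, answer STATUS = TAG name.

STATUS = TAG Mul2

c1: issue MUL r3<-Mul1 | r0:9,r1:5,r2:2,r3:Mul1,r4:1
c2: issue ADD r2<-Add1 | r0:9,r1:5,r2:Add1,r3:Mul1,r4:1
c3: issue MUL r3<-Mul2 | r0:9,r1:5,r2:Add1,r3:Mul2,r4:1
c4: stall | r0:9,r1:5,r2:Add1,r3:Mul2,r4:1
c5: CDB Add1=10; stall | r0:9,r1:5,r2:10,r3:Mul2,r4:1
c6: CDB Mul1=2; issue MUL r2<-Mul1 | r0:9,r1:5,r2:Mul1,r3:Mul2,r4:1
c7: CDB Mul2=81; issue MUL r4<-Mul2 | r0:9,r1:5,r2:Mul1,r3:81,r4:Mul2
c8: - | r0:9,r1:5,r2:Mul1,r3:81,r4:Mul2
c9: - | r0:9,r1:5,r2:Mul1,r3:81,r4:Mul2
c10: - | r0:9,r1:5,r2:Mul1,r3:81,r4:Mul2
c11: CDB Mul1=81 | r0:9,r1:5,r2:81,r3:81,r4:Mul2
c12: - | r0:9,r1:5,r2:81,r3:81,r4:Mul2
c13: - | r0:9,r1:5,r2:81,r3:81,r4:Mul2
c14: - | r0:9,r1:5,r2:81,r3:81,r4:Mul2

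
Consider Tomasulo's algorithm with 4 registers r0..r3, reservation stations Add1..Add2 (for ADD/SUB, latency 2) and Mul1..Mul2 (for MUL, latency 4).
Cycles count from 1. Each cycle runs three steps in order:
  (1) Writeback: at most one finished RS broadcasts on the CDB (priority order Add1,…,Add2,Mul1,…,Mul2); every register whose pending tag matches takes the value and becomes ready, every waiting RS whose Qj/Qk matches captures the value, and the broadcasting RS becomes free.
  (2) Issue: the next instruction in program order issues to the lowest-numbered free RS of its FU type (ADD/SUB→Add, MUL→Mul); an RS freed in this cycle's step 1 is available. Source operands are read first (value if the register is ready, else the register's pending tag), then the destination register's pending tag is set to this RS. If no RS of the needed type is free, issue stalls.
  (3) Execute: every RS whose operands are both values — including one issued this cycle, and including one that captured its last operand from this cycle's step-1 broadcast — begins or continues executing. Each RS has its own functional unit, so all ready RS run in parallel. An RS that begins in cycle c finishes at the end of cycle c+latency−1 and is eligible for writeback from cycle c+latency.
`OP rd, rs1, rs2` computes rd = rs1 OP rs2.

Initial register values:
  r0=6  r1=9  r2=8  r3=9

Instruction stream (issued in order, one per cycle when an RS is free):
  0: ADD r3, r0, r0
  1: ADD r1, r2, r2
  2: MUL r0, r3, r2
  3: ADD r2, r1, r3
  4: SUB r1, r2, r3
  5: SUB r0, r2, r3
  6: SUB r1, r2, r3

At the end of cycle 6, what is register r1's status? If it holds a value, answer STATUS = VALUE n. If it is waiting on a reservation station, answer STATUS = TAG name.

STATUS = TAG Add2

  c1: issue ADD r3<-Add1  regs: r0:6,r1:9,r2:8,r3:Add1
  c2: issue ADD r1<-Add2  regs: r0:6,r1:Add2,r2:8,r3:Add1
  c3: CDB Add1=12; issue MUL r0<-Mul1  regs: r0:Mul1,r1:Add2,r2:8,r3:12
  c4: CDB Add2=16; issue ADD r2<-Add1  regs: r0:Mul1,r1:16,r2:Add1,r3:12
  c5: issue SUB r1<-Add2  regs: r0:Mul1,r1:Add2,r2:Add1,r3:12
  c6: CDB Add1=28; issue SUB r0<-Add1  regs: r0:Add1,r1:Add2,r2:28,r3:12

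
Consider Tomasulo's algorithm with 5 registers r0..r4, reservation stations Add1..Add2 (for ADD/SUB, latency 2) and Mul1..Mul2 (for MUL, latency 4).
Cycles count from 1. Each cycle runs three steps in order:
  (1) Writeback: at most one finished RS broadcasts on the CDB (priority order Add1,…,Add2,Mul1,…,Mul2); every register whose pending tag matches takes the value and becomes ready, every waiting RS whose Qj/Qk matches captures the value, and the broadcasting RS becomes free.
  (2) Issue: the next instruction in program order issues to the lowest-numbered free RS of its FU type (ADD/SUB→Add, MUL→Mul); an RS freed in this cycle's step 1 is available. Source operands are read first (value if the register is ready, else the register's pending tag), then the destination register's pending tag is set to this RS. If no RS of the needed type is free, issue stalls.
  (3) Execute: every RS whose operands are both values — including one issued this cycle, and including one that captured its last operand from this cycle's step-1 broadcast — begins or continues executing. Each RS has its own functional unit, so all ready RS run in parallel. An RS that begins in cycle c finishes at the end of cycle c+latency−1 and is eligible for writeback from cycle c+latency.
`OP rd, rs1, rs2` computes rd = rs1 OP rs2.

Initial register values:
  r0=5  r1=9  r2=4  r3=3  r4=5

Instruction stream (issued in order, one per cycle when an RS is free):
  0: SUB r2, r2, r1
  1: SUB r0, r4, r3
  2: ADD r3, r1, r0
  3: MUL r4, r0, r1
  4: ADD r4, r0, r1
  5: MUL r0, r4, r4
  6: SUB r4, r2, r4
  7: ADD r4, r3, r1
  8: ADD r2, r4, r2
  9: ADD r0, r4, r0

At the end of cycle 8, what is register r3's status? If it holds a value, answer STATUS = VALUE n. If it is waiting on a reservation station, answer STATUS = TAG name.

c1: issue SUB r2<-Add1 | r0:5,r1:9,r2:Add1,r3:3,r4:5
c2: issue SUB r0<-Add2 | r0:Add2,r1:9,r2:Add1,r3:3,r4:5
c3: CDB Add1=-5; issue ADD r3<-Add1 | r0:Add2,r1:9,r2:-5,r3:Add1,r4:5
c4: CDB Add2=2; issue MUL r4<-Mul1 | r0:2,r1:9,r2:-5,r3:Add1,r4:Mul1
c5: issue ADD r4<-Add2 | r0:2,r1:9,r2:-5,r3:Add1,r4:Add2
c6: CDB Add1=11; issue MUL r0<-Mul2 | r0:Mul2,r1:9,r2:-5,r3:11,r4:Add2
c7: CDB Add2=11; issue SUB r4<-Add1 | r0:Mul2,r1:9,r2:-5,r3:11,r4:Add1
c8: CDB Mul1=18; issue ADD r4<-Add2 | r0:Mul2,r1:9,r2:-5,r3:11,r4:Add2

STATUS = VALUE 11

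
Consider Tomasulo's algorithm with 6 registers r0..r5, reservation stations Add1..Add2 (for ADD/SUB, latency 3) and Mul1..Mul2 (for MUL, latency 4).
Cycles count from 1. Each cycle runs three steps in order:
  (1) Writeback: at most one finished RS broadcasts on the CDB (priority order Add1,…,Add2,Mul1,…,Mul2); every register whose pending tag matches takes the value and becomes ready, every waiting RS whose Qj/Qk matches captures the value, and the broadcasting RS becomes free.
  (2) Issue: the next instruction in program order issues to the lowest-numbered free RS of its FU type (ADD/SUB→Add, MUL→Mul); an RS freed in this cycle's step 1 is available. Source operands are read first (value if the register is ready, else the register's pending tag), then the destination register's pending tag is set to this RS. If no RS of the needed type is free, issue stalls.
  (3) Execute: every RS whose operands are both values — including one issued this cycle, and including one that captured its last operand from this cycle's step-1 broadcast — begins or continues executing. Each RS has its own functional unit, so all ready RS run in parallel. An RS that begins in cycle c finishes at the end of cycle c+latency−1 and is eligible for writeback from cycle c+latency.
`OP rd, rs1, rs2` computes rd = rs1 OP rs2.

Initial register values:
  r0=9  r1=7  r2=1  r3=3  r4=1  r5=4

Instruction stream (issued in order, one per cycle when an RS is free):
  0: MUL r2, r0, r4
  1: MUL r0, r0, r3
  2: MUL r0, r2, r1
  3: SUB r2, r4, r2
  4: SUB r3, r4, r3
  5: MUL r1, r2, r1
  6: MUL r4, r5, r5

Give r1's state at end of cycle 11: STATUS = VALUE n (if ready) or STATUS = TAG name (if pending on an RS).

cycle 1: issue MUL r2<-Mul1 // r0:9,r1:7,r2:Mul1,r3:3,r4:1,r5:4
cycle 2: issue MUL r0<-Mul2 // r0:Mul2,r1:7,r2:Mul1,r3:3,r4:1,r5:4
cycle 3: stall // r0:Mul2,r1:7,r2:Mul1,r3:3,r4:1,r5:4
cycle 4: stall // r0:Mul2,r1:7,r2:Mul1,r3:3,r4:1,r5:4
cycle 5: CDB Mul1=9; issue MUL r0<-Mul1 // r0:Mul1,r1:7,r2:9,r3:3,r4:1,r5:4
cycle 6: CDB Mul2=27; issue SUB r2<-Add1 // r0:Mul1,r1:7,r2:Add1,r3:3,r4:1,r5:4
cycle 7: issue SUB r3<-Add2 // r0:Mul1,r1:7,r2:Add1,r3:Add2,r4:1,r5:4
cycle 8: issue MUL r1<-Mul2 // r0:Mul1,r1:Mul2,r2:Add1,r3:Add2,r4:1,r5:4
cycle 9: CDB Add1=-8; stall // r0:Mul1,r1:Mul2,r2:-8,r3:Add2,r4:1,r5:4
cycle 10: CDB Add2=-2; stall // r0:Mul1,r1:Mul2,r2:-8,r3:-2,r4:1,r5:4
cycle 11: CDB Mul1=63; issue MUL r4<-Mul1 // r0:63,r1:Mul2,r2:-8,r3:-2,r4:Mul1,r5:4

STATUS = TAG Mul2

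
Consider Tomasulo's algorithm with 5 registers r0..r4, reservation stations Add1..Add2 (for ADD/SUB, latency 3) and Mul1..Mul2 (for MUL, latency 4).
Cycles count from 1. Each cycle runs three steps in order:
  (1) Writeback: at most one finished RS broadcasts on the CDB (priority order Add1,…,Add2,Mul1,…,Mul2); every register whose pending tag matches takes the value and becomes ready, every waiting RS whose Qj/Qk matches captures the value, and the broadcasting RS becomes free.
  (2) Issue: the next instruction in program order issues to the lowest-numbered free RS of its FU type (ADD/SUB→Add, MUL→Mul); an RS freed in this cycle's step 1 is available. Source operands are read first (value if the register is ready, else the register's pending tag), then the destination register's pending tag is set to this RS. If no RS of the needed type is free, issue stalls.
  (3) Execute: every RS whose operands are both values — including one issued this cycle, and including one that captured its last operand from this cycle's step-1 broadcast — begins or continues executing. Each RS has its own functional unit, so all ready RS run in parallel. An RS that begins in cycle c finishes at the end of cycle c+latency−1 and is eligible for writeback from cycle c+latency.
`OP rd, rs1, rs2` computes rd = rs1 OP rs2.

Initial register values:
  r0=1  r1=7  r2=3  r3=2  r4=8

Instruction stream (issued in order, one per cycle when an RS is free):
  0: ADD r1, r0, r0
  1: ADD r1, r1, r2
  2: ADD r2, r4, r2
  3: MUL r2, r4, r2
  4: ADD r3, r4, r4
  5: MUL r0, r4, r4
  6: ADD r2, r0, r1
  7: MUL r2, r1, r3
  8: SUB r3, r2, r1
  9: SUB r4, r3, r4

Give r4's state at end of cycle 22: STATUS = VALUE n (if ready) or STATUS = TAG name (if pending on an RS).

STATUS = VALUE 67

c1: issue ADD r1<-Add1 | r0:1,r1:Add1,r2:3,r3:2,r4:8
c2: issue ADD r1<-Add2 | r0:1,r1:Add2,r2:3,r3:2,r4:8
c3: stall | r0:1,r1:Add2,r2:3,r3:2,r4:8
c4: CDB Add1=2; issue ADD r2<-Add1 | r0:1,r1:Add2,r2:Add1,r3:2,r4:8
c5: issue MUL r2<-Mul1 | r0:1,r1:Add2,r2:Mul1,r3:2,r4:8
c6: stall | r0:1,r1:Add2,r2:Mul1,r3:2,r4:8
c7: CDB Add1=11; issue ADD r3<-Add1 | r0:1,r1:Add2,r2:Mul1,r3:Add1,r4:8
c8: CDB Add2=5; issue MUL r0<-Mul2 | r0:Mul2,r1:5,r2:Mul1,r3:Add1,r4:8
c9: issue ADD r2<-Add2 | r0:Mul2,r1:5,r2:Add2,r3:Add1,r4:8
c10: CDB Add1=16; stall | r0:Mul2,r1:5,r2:Add2,r3:16,r4:8
c11: CDB Mul1=88; issue MUL r2<-Mul1 | r0:Mul2,r1:5,r2:Mul1,r3:16,r4:8
c12: CDB Mul2=64; issue SUB r3<-Add1 | r0:64,r1:5,r2:Mul1,r3:Add1,r4:8
c13: stall | r0:64,r1:5,r2:Mul1,r3:Add1,r4:8
c14: stall | r0:64,r1:5,r2:Mul1,r3:Add1,r4:8
c15: CDB Add2=69; issue SUB r4<-Add2 | r0:64,r1:5,r2:Mul1,r3:Add1,r4:Add2
c16: CDB Mul1=80 | r0:64,r1:5,r2:80,r3:Add1,r4:Add2
c17: - | r0:64,r1:5,r2:80,r3:Add1,r4:Add2
c18: - | r0:64,r1:5,r2:80,r3:Add1,r4:Add2
c19: CDB Add1=75 | r0:64,r1:5,r2:80,r3:75,r4:Add2
c20: - | r0:64,r1:5,r2:80,r3:75,r4:Add2
c21: - | r0:64,r1:5,r2:80,r3:75,r4:Add2
c22: CDB Add2=67 | r0:64,r1:5,r2:80,r3:75,r4:67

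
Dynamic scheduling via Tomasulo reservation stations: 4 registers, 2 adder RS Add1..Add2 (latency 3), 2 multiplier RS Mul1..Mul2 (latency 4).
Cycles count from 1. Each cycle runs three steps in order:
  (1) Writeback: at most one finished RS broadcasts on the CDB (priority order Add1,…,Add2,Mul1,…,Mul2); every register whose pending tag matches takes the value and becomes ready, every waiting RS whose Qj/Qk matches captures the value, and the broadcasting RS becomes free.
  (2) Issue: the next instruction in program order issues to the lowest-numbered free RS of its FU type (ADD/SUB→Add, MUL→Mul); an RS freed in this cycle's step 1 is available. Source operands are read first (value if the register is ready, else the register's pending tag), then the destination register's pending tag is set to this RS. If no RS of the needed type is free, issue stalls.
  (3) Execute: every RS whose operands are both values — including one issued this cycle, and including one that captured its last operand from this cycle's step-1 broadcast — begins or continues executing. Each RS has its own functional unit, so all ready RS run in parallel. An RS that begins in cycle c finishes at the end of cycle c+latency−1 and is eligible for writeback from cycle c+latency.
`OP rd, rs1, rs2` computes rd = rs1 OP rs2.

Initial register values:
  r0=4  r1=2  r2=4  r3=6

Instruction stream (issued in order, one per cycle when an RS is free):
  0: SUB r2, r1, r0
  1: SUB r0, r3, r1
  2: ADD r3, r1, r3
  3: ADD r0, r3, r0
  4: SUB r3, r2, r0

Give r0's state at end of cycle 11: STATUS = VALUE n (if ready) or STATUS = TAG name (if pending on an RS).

cycle 1: issue SUB r2<-Add1 // r0:4,r1:2,r2:Add1,r3:6
cycle 2: issue SUB r0<-Add2 // r0:Add2,r1:2,r2:Add1,r3:6
cycle 3: stall // r0:Add2,r1:2,r2:Add1,r3:6
cycle 4: CDB Add1=-2; issue ADD r3<-Add1 // r0:Add2,r1:2,r2:-2,r3:Add1
cycle 5: CDB Add2=4; issue ADD r0<-Add2 // r0:Add2,r1:2,r2:-2,r3:Add1
cycle 6: stall // r0:Add2,r1:2,r2:-2,r3:Add1
cycle 7: CDB Add1=8; issue SUB r3<-Add1 // r0:Add2,r1:2,r2:-2,r3:Add1
cycle 8: - // r0:Add2,r1:2,r2:-2,r3:Add1
cycle 9: - // r0:Add2,r1:2,r2:-2,r3:Add1
cycle 10: CDB Add2=12 // r0:12,r1:2,r2:-2,r3:Add1
cycle 11: - // r0:12,r1:2,r2:-2,r3:Add1

STATUS = VALUE 12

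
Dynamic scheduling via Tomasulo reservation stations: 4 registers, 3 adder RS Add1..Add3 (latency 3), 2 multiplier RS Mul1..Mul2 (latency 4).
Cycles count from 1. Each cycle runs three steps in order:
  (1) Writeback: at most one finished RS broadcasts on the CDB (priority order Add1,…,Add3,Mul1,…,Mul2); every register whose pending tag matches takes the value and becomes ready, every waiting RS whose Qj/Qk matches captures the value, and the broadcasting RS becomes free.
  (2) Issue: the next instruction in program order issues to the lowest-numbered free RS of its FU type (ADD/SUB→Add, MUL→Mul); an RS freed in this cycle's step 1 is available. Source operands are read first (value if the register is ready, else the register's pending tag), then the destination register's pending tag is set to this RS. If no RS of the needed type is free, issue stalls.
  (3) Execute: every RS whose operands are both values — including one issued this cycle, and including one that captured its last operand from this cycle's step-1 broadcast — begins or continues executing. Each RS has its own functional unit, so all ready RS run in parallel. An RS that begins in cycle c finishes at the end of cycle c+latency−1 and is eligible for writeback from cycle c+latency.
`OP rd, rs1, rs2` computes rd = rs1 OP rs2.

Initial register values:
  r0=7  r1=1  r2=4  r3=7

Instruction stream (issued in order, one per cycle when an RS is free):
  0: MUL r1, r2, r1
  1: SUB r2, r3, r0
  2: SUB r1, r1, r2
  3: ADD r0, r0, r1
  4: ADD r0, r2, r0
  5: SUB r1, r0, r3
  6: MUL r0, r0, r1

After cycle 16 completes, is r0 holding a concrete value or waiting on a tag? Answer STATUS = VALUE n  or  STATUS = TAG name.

cycle 1: issue MUL r1<-Mul1 // r0:7,r1:Mul1,r2:4,r3:7
cycle 2: issue SUB r2<-Add1 // r0:7,r1:Mul1,r2:Add1,r3:7
cycle 3: issue SUB r1<-Add2 // r0:7,r1:Add2,r2:Add1,r3:7
cycle 4: issue ADD r0<-Add3 // r0:Add3,r1:Add2,r2:Add1,r3:7
cycle 5: CDB Add1=0; issue ADD r0<-Add1 // r0:Add1,r1:Add2,r2:0,r3:7
cycle 6: CDB Mul1=4; stall // r0:Add1,r1:Add2,r2:0,r3:7
cycle 7: stall // r0:Add1,r1:Add2,r2:0,r3:7
cycle 8: stall // r0:Add1,r1:Add2,r2:0,r3:7
cycle 9: CDB Add2=4; issue SUB r1<-Add2 // r0:Add1,r1:Add2,r2:0,r3:7
cycle 10: issue MUL r0<-Mul1 // r0:Mul1,r1:Add2,r2:0,r3:7
cycle 11: - // r0:Mul1,r1:Add2,r2:0,r3:7
cycle 12: CDB Add3=11 // r0:Mul1,r1:Add2,r2:0,r3:7
cycle 13: - // r0:Mul1,r1:Add2,r2:0,r3:7
cycle 14: - // r0:Mul1,r1:Add2,r2:0,r3:7
cycle 15: CDB Add1=11 // r0:Mul1,r1:Add2,r2:0,r3:7
cycle 16: - // r0:Mul1,r1:Add2,r2:0,r3:7

STATUS = TAG Mul1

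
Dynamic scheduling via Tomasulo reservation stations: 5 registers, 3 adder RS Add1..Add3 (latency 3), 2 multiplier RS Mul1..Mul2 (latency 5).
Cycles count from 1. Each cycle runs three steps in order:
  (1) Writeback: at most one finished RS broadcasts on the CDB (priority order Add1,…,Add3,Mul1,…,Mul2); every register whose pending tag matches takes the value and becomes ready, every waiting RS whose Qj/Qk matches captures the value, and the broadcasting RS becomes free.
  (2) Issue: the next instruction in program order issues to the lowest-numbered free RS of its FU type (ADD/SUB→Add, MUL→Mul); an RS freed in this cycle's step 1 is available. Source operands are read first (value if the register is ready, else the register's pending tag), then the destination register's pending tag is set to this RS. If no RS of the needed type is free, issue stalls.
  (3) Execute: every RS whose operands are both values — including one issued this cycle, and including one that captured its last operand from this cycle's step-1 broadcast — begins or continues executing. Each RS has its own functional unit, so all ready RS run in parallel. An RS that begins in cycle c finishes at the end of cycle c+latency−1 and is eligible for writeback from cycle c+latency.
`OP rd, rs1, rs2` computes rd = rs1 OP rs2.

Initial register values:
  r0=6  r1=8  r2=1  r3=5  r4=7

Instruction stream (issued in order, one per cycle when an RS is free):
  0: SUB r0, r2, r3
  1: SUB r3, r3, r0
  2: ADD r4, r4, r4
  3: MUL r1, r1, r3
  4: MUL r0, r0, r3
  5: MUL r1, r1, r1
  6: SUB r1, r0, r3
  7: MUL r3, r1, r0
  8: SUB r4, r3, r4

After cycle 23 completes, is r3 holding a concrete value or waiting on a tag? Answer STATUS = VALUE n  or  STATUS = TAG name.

STATUS = VALUE 1620

c1: issue SUB r0<-Add1 | r0:Add1,r1:8,r2:1,r3:5,r4:7
c2: issue SUB r3<-Add2 | r0:Add1,r1:8,r2:1,r3:Add2,r4:7
c3: issue ADD r4<-Add3 | r0:Add1,r1:8,r2:1,r3:Add2,r4:Add3
c4: CDB Add1=-4; issue MUL r1<-Mul1 | r0:-4,r1:Mul1,r2:1,r3:Add2,r4:Add3
c5: issue MUL r0<-Mul2 | r0:Mul2,r1:Mul1,r2:1,r3:Add2,r4:Add3
c6: CDB Add3=14; stall | r0:Mul2,r1:Mul1,r2:1,r3:Add2,r4:14
c7: CDB Add2=9; stall | r0:Mul2,r1:Mul1,r2:1,r3:9,r4:14
c8: stall | r0:Mul2,r1:Mul1,r2:1,r3:9,r4:14
c9: stall | r0:Mul2,r1:Mul1,r2:1,r3:9,r4:14
c10: stall | r0:Mul2,r1:Mul1,r2:1,r3:9,r4:14
c11: stall | r0:Mul2,r1:Mul1,r2:1,r3:9,r4:14
c12: CDB Mul1=72; issue MUL r1<-Mul1 | r0:Mul2,r1:Mul1,r2:1,r3:9,r4:14
c13: CDB Mul2=-36; issue SUB r1<-Add1 | r0:-36,r1:Add1,r2:1,r3:9,r4:14
c14: issue MUL r3<-Mul2 | r0:-36,r1:Add1,r2:1,r3:Mul2,r4:14
c15: issue SUB r4<-Add2 | r0:-36,r1:Add1,r2:1,r3:Mul2,r4:Add2
c16: CDB Add1=-45 | r0:-36,r1:-45,r2:1,r3:Mul2,r4:Add2
c17: CDB Mul1=5184 | r0:-36,r1:-45,r2:1,r3:Mul2,r4:Add2
c18: - | r0:-36,r1:-45,r2:1,r3:Mul2,r4:Add2
c19: - | r0:-36,r1:-45,r2:1,r3:Mul2,r4:Add2
c20: - | r0:-36,r1:-45,r2:1,r3:Mul2,r4:Add2
c21: CDB Mul2=1620 | r0:-36,r1:-45,r2:1,r3:1620,r4:Add2
c22: - | r0:-36,r1:-45,r2:1,r3:1620,r4:Add2
c23: - | r0:-36,r1:-45,r2:1,r3:1620,r4:Add2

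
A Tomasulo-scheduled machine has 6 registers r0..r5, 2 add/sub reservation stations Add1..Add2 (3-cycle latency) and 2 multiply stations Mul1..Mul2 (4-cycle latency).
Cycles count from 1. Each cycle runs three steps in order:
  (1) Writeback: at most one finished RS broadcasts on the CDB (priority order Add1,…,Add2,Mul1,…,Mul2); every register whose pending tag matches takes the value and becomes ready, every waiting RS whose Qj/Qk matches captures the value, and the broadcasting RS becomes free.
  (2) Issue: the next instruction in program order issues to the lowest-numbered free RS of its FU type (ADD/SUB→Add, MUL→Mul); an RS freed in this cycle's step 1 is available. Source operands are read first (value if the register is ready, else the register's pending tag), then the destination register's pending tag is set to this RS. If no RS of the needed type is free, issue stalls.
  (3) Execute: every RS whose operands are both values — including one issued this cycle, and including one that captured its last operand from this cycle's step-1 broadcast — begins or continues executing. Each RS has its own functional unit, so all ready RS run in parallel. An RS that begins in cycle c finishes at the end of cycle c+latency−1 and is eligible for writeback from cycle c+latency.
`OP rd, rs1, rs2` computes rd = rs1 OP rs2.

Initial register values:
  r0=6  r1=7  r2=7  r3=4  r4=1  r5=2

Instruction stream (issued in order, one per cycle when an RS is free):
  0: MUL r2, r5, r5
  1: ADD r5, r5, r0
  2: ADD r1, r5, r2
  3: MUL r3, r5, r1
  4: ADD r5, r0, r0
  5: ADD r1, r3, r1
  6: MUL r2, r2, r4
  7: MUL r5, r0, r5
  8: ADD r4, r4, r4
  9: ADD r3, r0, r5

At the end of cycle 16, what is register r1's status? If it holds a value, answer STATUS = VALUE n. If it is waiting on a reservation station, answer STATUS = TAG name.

cycle 1: issue MUL r2<-Mul1 // r0:6,r1:7,r2:Mul1,r3:4,r4:1,r5:2
cycle 2: issue ADD r5<-Add1 // r0:6,r1:7,r2:Mul1,r3:4,r4:1,r5:Add1
cycle 3: issue ADD r1<-Add2 // r0:6,r1:Add2,r2:Mul1,r3:4,r4:1,r5:Add1
cycle 4: issue MUL r3<-Mul2 // r0:6,r1:Add2,r2:Mul1,r3:Mul2,r4:1,r5:Add1
cycle 5: CDB Add1=8; issue ADD r5<-Add1 // r0:6,r1:Add2,r2:Mul1,r3:Mul2,r4:1,r5:Add1
cycle 6: CDB Mul1=4; stall // r0:6,r1:Add2,r2:4,r3:Mul2,r4:1,r5:Add1
cycle 7: stall // r0:6,r1:Add2,r2:4,r3:Mul2,r4:1,r5:Add1
cycle 8: CDB Add1=12; issue ADD r1<-Add1 // r0:6,r1:Add1,r2:4,r3:Mul2,r4:1,r5:12
cycle 9: CDB Add2=12; issue MUL r2<-Mul1 // r0:6,r1:Add1,r2:Mul1,r3:Mul2,r4:1,r5:12
cycle 10: stall // r0:6,r1:Add1,r2:Mul1,r3:Mul2,r4:1,r5:12
cycle 11: stall // r0:6,r1:Add1,r2:Mul1,r3:Mul2,r4:1,r5:12
cycle 12: stall // r0:6,r1:Add1,r2:Mul1,r3:Mul2,r4:1,r5:12
cycle 13: CDB Mul1=4; issue MUL r5<-Mul1 // r0:6,r1:Add1,r2:4,r3:Mul2,r4:1,r5:Mul1
cycle 14: CDB Mul2=96; issue ADD r4<-Add2 // r0:6,r1:Add1,r2:4,r3:96,r4:Add2,r5:Mul1
cycle 15: stall // r0:6,r1:Add1,r2:4,r3:96,r4:Add2,r5:Mul1
cycle 16: stall // r0:6,r1:Add1,r2:4,r3:96,r4:Add2,r5:Mul1

STATUS = TAG Add1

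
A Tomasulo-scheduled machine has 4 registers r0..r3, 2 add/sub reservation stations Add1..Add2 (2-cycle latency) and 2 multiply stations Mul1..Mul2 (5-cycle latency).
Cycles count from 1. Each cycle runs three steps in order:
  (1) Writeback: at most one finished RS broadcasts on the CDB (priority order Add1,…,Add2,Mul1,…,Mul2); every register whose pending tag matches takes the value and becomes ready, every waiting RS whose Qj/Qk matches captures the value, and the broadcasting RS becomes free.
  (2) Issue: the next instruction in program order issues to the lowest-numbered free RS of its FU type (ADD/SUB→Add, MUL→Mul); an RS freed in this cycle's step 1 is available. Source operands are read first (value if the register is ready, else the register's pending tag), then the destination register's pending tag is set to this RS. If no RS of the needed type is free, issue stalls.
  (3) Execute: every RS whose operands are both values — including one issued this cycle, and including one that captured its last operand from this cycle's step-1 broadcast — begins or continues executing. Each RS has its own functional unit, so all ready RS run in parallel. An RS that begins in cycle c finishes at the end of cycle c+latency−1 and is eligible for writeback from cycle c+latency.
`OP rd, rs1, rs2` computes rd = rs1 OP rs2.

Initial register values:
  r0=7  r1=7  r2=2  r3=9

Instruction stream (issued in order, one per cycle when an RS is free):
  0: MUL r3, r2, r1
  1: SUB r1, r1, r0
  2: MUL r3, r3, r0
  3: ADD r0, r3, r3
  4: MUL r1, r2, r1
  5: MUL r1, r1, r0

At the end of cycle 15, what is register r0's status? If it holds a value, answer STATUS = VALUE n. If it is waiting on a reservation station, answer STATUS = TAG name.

STATUS = VALUE 196

c1: issue MUL r3<-Mul1 | r0:7,r1:7,r2:2,r3:Mul1
c2: issue SUB r1<-Add1 | r0:7,r1:Add1,r2:2,r3:Mul1
c3: issue MUL r3<-Mul2 | r0:7,r1:Add1,r2:2,r3:Mul2
c4: CDB Add1=0; issue ADD r0<-Add1 | r0:Add1,r1:0,r2:2,r3:Mul2
c5: stall | r0:Add1,r1:0,r2:2,r3:Mul2
c6: CDB Mul1=14; issue MUL r1<-Mul1 | r0:Add1,r1:Mul1,r2:2,r3:Mul2
c7: stall | r0:Add1,r1:Mul1,r2:2,r3:Mul2
c8: stall | r0:Add1,r1:Mul1,r2:2,r3:Mul2
c9: stall | r0:Add1,r1:Mul1,r2:2,r3:Mul2
c10: stall | r0:Add1,r1:Mul1,r2:2,r3:Mul2
c11: CDB Mul1=0; issue MUL r1<-Mul1 | r0:Add1,r1:Mul1,r2:2,r3:Mul2
c12: CDB Mul2=98 | r0:Add1,r1:Mul1,r2:2,r3:98
c13: - | r0:Add1,r1:Mul1,r2:2,r3:98
c14: CDB Add1=196 | r0:196,r1:Mul1,r2:2,r3:98
c15: - | r0:196,r1:Mul1,r2:2,r3:98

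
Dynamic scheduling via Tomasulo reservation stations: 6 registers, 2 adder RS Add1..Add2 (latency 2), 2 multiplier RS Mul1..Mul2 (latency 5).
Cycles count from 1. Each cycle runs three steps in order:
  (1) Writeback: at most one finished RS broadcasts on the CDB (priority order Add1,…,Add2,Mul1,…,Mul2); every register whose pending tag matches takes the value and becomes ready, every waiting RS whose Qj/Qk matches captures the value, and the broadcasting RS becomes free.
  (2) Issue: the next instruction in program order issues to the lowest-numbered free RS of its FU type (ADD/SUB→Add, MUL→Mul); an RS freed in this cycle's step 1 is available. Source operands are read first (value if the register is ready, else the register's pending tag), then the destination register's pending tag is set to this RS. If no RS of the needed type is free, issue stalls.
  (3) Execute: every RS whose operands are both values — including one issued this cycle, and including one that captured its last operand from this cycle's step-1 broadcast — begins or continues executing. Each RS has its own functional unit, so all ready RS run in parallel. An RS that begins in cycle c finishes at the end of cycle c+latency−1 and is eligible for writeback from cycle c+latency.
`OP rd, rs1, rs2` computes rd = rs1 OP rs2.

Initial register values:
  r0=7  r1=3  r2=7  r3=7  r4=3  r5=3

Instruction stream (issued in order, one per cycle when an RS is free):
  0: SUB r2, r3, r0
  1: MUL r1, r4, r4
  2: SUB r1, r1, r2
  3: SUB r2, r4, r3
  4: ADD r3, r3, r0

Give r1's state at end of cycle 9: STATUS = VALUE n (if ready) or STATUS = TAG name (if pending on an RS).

STATUS = VALUE 9

c1: issue SUB r2<-Add1 | r0:7,r1:3,r2:Add1,r3:7,r4:3,r5:3
c2: issue MUL r1<-Mul1 | r0:7,r1:Mul1,r2:Add1,r3:7,r4:3,r5:3
c3: CDB Add1=0; issue SUB r1<-Add1 | r0:7,r1:Add1,r2:0,r3:7,r4:3,r5:3
c4: issue SUB r2<-Add2 | r0:7,r1:Add1,r2:Add2,r3:7,r4:3,r5:3
c5: stall | r0:7,r1:Add1,r2:Add2,r3:7,r4:3,r5:3
c6: CDB Add2=-4; issue ADD r3<-Add2 | r0:7,r1:Add1,r2:-4,r3:Add2,r4:3,r5:3
c7: CDB Mul1=9 | r0:7,r1:Add1,r2:-4,r3:Add2,r4:3,r5:3
c8: CDB Add2=14 | r0:7,r1:Add1,r2:-4,r3:14,r4:3,r5:3
c9: CDB Add1=9 | r0:7,r1:9,r2:-4,r3:14,r4:3,r5:3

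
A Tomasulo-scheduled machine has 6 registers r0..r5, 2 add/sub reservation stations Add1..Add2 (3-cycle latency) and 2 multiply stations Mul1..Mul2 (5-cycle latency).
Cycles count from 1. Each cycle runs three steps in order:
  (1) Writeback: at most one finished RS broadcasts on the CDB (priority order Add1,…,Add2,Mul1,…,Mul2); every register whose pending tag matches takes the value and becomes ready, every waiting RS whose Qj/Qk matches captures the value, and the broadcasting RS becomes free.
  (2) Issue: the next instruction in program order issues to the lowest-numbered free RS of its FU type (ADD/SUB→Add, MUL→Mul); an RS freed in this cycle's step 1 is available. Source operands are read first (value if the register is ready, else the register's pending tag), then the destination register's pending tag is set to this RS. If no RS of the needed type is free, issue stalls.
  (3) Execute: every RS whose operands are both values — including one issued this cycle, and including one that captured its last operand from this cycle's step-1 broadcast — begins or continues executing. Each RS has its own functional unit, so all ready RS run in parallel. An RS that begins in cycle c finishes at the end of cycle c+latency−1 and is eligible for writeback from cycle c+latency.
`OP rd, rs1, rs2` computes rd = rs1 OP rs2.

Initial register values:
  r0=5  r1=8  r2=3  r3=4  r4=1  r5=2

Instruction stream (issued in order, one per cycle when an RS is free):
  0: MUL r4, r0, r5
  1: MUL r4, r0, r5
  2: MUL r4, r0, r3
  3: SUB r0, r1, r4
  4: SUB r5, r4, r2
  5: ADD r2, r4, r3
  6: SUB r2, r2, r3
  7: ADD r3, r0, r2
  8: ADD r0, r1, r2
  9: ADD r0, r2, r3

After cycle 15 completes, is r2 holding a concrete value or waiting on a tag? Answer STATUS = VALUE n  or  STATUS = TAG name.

cycle 1: issue MUL r4<-Mul1 // r0:5,r1:8,r2:3,r3:4,r4:Mul1,r5:2
cycle 2: issue MUL r4<-Mul2 // r0:5,r1:8,r2:3,r3:4,r4:Mul2,r5:2
cycle 3: stall // r0:5,r1:8,r2:3,r3:4,r4:Mul2,r5:2
cycle 4: stall // r0:5,r1:8,r2:3,r3:4,r4:Mul2,r5:2
cycle 5: stall // r0:5,r1:8,r2:3,r3:4,r4:Mul2,r5:2
cycle 6: CDB Mul1=10; issue MUL r4<-Mul1 // r0:5,r1:8,r2:3,r3:4,r4:Mul1,r5:2
cycle 7: CDB Mul2=10; issue SUB r0<-Add1 // r0:Add1,r1:8,r2:3,r3:4,r4:Mul1,r5:2
cycle 8: issue SUB r5<-Add2 // r0:Add1,r1:8,r2:3,r3:4,r4:Mul1,r5:Add2
cycle 9: stall // r0:Add1,r1:8,r2:3,r3:4,r4:Mul1,r5:Add2
cycle 10: stall // r0:Add1,r1:8,r2:3,r3:4,r4:Mul1,r5:Add2
cycle 11: CDB Mul1=20; stall // r0:Add1,r1:8,r2:3,r3:4,r4:20,r5:Add2
cycle 12: stall // r0:Add1,r1:8,r2:3,r3:4,r4:20,r5:Add2
cycle 13: stall // r0:Add1,r1:8,r2:3,r3:4,r4:20,r5:Add2
cycle 14: CDB Add1=-12; issue ADD r2<-Add1 // r0:-12,r1:8,r2:Add1,r3:4,r4:20,r5:Add2
cycle 15: CDB Add2=17; issue SUB r2<-Add2 // r0:-12,r1:8,r2:Add2,r3:4,r4:20,r5:17

STATUS = TAG Add2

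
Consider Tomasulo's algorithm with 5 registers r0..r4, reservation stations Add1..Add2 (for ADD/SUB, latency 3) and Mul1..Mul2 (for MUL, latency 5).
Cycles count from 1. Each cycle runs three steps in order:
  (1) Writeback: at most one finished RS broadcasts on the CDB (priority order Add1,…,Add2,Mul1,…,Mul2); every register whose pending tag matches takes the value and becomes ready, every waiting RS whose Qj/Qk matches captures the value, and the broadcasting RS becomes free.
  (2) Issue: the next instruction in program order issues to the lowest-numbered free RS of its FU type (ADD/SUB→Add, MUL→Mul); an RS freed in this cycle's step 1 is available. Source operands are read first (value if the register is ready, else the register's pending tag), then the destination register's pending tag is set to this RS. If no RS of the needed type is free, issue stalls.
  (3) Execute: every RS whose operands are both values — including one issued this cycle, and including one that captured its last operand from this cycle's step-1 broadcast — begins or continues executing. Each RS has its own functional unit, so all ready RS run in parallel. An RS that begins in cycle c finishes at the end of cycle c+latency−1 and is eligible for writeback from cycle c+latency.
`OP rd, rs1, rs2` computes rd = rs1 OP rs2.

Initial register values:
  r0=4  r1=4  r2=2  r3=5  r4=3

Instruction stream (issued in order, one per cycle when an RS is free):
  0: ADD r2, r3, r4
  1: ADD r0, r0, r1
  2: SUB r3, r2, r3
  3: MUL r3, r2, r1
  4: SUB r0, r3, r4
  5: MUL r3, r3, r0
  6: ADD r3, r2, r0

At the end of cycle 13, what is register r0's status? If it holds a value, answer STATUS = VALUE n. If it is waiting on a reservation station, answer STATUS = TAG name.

cycle 1: issue ADD r2<-Add1 // r0:4,r1:4,r2:Add1,r3:5,r4:3
cycle 2: issue ADD r0<-Add2 // r0:Add2,r1:4,r2:Add1,r3:5,r4:3
cycle 3: stall // r0:Add2,r1:4,r2:Add1,r3:5,r4:3
cycle 4: CDB Add1=8; issue SUB r3<-Add1 // r0:Add2,r1:4,r2:8,r3:Add1,r4:3
cycle 5: CDB Add2=8; issue MUL r3<-Mul1 // r0:8,r1:4,r2:8,r3:Mul1,r4:3
cycle 6: issue SUB r0<-Add2 // r0:Add2,r1:4,r2:8,r3:Mul1,r4:3
cycle 7: CDB Add1=3; issue MUL r3<-Mul2 // r0:Add2,r1:4,r2:8,r3:Mul2,r4:3
cycle 8: issue ADD r3<-Add1 // r0:Add2,r1:4,r2:8,r3:Add1,r4:3
cycle 9: - // r0:Add2,r1:4,r2:8,r3:Add1,r4:3
cycle 10: CDB Mul1=32 // r0:Add2,r1:4,r2:8,r3:Add1,r4:3
cycle 11: - // r0:Add2,r1:4,r2:8,r3:Add1,r4:3
cycle 12: - // r0:Add2,r1:4,r2:8,r3:Add1,r4:3
cycle 13: CDB Add2=29 // r0:29,r1:4,r2:8,r3:Add1,r4:3

STATUS = VALUE 29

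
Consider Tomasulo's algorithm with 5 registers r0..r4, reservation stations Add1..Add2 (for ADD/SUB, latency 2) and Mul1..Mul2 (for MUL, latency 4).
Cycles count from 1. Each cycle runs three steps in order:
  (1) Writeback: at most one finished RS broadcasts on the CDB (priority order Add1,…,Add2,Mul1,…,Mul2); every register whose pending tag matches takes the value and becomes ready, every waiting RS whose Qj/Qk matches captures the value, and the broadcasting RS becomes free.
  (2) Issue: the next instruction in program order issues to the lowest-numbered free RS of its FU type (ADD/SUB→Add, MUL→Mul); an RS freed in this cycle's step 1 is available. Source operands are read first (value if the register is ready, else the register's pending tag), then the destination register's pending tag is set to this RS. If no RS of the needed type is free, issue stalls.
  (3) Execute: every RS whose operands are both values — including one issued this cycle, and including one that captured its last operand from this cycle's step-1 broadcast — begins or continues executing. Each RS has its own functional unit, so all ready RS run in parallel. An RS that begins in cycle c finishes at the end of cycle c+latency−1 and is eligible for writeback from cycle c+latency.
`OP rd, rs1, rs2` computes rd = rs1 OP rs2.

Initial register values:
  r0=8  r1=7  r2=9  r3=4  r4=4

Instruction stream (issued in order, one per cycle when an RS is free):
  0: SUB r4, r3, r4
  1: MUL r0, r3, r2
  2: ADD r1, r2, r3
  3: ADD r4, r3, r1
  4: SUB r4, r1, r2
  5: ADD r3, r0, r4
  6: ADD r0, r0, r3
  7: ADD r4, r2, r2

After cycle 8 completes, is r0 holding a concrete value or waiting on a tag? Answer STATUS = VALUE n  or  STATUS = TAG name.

STATUS = TAG Add2

  c1: issue SUB r4<-Add1  regs: r0:8,r1:7,r2:9,r3:4,r4:Add1
  c2: issue MUL r0<-Mul1  regs: r0:Mul1,r1:7,r2:9,r3:4,r4:Add1
  c3: CDB Add1=0; issue ADD r1<-Add1  regs: r0:Mul1,r1:Add1,r2:9,r3:4,r4:0
  c4: issue ADD r4<-Add2  regs: r0:Mul1,r1:Add1,r2:9,r3:4,r4:Add2
  c5: CDB Add1=13; issue SUB r4<-Add1  regs: r0:Mul1,r1:13,r2:9,r3:4,r4:Add1
  c6: CDB Mul1=36; stall  regs: r0:36,r1:13,r2:9,r3:4,r4:Add1
  c7: CDB Add1=4; issue ADD r3<-Add1  regs: r0:36,r1:13,r2:9,r3:Add1,r4:4
  c8: CDB Add2=17; issue ADD r0<-Add2  regs: r0:Add2,r1:13,r2:9,r3:Add1,r4:4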